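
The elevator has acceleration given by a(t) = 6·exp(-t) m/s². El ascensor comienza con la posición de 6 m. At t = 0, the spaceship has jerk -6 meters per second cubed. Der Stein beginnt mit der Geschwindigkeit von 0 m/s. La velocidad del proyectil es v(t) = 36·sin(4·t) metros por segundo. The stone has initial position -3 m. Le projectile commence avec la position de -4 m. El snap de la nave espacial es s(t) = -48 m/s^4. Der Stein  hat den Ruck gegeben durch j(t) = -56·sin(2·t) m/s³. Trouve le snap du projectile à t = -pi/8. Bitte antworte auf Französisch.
Pour résoudre ceci, nous devons prendre 3 dérivées de notre équation de la vitesse v(t) = 36·sin(4·t). En prenant d/dt de v(t), nous trouvons a(t) = 144·cos(4·t). En prenant d/dt de a(t), nous trouvons j(t) = -576·sin(4·t). En dérivant le jerk, nous obtenons le snap: s(t) = -2304·cos(4·t). De l'équation du snap s(t) = -2304·cos(4·t), nous substituons t = -pi/8 pour obtenir s = 0.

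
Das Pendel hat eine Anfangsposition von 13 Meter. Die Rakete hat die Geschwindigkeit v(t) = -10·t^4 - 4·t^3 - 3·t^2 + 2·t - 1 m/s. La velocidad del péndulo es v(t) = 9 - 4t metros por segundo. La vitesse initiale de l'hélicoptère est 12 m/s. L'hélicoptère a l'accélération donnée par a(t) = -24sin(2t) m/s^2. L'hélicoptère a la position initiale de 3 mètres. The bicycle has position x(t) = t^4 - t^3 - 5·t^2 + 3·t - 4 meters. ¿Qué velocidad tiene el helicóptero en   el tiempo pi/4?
Para resolver esto, necesitamos tomar 1 antiderivada de nuestra ecuación de la aceleración a(t) = -24·sin(2·t). La integral de la aceleración es la velocidad. Usando v(0) = 12, obtenemos v(t) = 12·cos(2·t). De la ecuación de la velocidad v(t) = 12·cos(2·t), sustituimos t = pi/4 para obtener v = 0.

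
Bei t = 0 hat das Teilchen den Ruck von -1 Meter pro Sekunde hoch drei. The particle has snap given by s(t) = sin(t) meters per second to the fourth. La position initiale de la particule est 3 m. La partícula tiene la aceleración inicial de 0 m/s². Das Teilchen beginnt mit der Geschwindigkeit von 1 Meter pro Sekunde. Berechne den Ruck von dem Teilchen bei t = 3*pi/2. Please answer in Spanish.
Debemos encontrar la antiderivada de nuestra ecuación del snap s(t) = sin(t) 1 vez. La antiderivada del snap, con j(0) = -1, da la sacudida: j(t) = -cos(t). De la ecuación de la sacudida j(t) = -cos(t), sustituimos t = 3*pi/2 para obtener j = 0.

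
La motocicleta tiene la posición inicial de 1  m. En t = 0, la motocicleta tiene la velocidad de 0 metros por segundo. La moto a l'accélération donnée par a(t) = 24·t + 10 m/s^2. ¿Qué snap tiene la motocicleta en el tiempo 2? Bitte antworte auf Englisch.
We must differentiate our acceleration equation a(t) = 24·t + 10 2 times. Taking d/dt of a(t), we find j(t) = 24. Taking d/dt of j(t), we find s(t) = 0. From the given snap equation s(t) = 0, we substitute t = 2 to get s = 0.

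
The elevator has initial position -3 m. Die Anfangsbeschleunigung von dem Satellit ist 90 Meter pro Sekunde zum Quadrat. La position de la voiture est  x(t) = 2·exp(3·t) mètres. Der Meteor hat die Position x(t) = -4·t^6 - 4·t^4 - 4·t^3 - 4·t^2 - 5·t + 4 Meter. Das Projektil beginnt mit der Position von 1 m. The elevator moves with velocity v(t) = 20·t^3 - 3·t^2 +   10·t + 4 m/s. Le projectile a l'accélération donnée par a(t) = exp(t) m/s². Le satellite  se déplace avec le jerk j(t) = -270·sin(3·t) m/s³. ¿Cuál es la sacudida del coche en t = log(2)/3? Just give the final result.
La respuesta es 108.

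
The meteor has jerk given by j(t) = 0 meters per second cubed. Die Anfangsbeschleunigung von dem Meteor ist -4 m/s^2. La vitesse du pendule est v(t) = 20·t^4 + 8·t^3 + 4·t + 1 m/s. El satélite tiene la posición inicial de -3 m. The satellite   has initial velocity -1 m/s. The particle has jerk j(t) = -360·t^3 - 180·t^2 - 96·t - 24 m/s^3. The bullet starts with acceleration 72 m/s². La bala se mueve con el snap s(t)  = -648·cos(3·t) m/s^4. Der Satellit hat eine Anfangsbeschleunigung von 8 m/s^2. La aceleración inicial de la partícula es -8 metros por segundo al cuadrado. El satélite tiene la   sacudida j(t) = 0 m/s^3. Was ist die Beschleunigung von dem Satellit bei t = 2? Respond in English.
Starting from jerk j(t) = 0, we take 1 integral. Integrating jerk and using the initial condition a(0) = 8, we get a(t) = 8. We have acceleration a(t) = 8. Substituting t = 2: a(2) = 8.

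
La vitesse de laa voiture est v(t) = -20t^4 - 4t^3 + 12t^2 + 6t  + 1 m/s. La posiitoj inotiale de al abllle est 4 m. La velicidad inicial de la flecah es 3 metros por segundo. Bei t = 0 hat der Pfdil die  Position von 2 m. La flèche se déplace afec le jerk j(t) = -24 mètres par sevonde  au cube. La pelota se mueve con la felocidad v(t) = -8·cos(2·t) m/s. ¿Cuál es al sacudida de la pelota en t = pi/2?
Debemos derivar nuestra ecuación de la velocidad v(t) = -8·cos(2·t) 2 veces. La derivada de la velocidad da la aceleración: a(t) = 16·sin(2·t). Derivando la aceleración, obtenemos la sacudida: j(t) = 32·cos(2·t). Tenemos la sacudida j(t) = 32·cos(2·t). Sustituyendo t = pi/2: j(pi/2) = -32.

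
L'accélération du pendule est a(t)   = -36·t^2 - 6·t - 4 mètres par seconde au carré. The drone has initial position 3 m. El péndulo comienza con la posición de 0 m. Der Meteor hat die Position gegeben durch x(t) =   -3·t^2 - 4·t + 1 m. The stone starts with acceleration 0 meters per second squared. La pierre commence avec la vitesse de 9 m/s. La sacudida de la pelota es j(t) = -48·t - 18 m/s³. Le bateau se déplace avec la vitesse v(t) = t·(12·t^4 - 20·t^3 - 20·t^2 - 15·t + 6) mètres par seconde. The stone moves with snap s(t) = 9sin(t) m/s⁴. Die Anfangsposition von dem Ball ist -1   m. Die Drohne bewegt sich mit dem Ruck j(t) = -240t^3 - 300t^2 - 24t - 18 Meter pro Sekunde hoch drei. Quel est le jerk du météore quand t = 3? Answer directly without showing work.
À t = 3, j = 0.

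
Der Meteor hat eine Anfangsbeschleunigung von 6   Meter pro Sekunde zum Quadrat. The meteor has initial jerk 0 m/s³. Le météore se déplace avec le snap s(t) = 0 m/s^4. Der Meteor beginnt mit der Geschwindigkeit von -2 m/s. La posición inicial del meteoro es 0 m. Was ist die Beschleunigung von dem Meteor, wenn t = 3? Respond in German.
Ausgehend von dem Snap s(t) = 0, nehmen wir 2 Integrale. Durch Integration von dem Snap und Verwendung der Anfangsbedingung j(0) = 0, erhalten wir j(t) = 0. Durch Integration von dem Ruck und Verwendung der Anfangsbedingung a(0) = 6, erhalten wir a(t) = 6. Wir haben die Beschleunigung a(t) = 6. Durch Einsetzen von t = 3: a(3) = 6.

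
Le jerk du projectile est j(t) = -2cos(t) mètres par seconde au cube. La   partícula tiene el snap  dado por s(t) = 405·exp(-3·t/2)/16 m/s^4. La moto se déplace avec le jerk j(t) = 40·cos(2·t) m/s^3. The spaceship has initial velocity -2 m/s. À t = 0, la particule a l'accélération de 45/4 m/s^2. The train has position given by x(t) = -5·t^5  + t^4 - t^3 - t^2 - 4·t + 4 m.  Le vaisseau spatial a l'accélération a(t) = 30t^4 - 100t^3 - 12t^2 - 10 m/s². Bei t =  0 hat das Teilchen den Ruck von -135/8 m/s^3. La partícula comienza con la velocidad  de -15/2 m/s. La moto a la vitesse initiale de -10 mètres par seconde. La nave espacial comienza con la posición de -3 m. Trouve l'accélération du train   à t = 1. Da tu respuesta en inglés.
We must differentiate our position equation x(t) = -5·t^5 + t^4 - t^3 - t^2 - 4·t + 4 2 times. The derivative of position gives velocity: v(t) = -25·t^4 + 4·t^3 - 3·t^2 - 2·t - 4. Taking d/dt of v(t), we find a(t) = -100·t^3 + 12·t^2 - 6·t - 2. From the given acceleration equation a(t) = -100·t^3 + 12·t^2 - 6·t - 2, we substitute t = 1 to get a = -96.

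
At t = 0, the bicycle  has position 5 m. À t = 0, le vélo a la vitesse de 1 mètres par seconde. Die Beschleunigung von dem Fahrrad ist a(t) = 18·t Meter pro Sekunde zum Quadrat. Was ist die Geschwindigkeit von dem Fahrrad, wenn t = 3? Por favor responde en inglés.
To find the answer, we compute 1 integral of a(t) = 18·t. Finding the antiderivative of a(t) and using v(0) = 1: v(t) = 9·t^2 + 1. From the given velocity equation v(t) = 9·t^2 + 1, we substitute t = 3 to get v = 82.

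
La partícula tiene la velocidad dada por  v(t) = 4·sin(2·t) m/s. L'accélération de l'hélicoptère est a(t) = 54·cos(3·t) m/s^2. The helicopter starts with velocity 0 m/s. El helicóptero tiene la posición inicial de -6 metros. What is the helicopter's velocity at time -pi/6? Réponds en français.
En partant de l'accélération a(t) = 54·cos(3·t), nous prenons 1 primitive. En prenant ∫a(t)dt et en appliquant v(0) = 0, nous trouvons v(t) = 18·sin(3·t). En utilisant v(t) = 18·sin(3·t) et en substituant t = -pi/6, nous trouvons v = -18.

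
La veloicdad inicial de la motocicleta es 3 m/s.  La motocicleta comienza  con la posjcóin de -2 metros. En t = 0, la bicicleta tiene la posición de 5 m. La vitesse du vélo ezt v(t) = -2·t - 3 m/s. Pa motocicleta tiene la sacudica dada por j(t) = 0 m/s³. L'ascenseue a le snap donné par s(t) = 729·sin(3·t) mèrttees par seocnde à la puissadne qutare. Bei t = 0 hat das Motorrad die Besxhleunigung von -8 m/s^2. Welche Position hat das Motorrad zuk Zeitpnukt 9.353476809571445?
Ausgehend von dem Ruck j(t) = 0, nehmen wir 3 Stammfunktionen. Durch Integration von dem Ruck und Verwendung der Anfangsbedingung a(0) = -8, erhalten wir a(t) = -8. Mit ∫a(t)dt und Anwendung von v(0) = 3, finden wir v(t) = 3 - 8·t. Mit ∫v(t)dt und Anwendung von x(0) = -2, finden wir x(t) = -4·t^2 + 3·t - 2. Wir haben die Position x(t) = -4·t^2 + 3·t - 2. Durch Einsetzen von t = 9.353476809571445: x(9.353476809571445) = -323.889683280049.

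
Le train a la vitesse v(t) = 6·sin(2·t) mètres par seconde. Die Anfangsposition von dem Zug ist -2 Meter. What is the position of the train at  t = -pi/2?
Starting from velocity v(t) = 6·sin(2·t), we take 1 antiderivative. The antiderivative of velocity is position. Using x(0) = -2, we get x(t) = 1 - 3·cos(2·t). Using x(t) = 1 - 3·cos(2·t) and substituting t = -pi/2, we find x = 4.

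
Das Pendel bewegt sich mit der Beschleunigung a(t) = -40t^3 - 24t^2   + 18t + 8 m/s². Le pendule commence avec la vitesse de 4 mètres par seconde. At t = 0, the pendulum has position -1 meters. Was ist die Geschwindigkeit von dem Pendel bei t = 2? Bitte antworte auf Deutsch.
Ausgehend von der Beschleunigung a(t) = -40·t^3 - 24·t^2 + 18·t + 8, nehmen wir 1 Integral. Das Integral von der Beschleunigung, mit v(0) = 4, ergibt die Geschwindigkeit: v(t) = -10·t^4 - 8·t^3 + 9·t^2 + 8·t + 4. Wir haben die Geschwindigkeit v(t) = -10·t^4 - 8·t^3 + 9·t^2 + 8·t + 4. Durch Einsetzen von t = 2: v(2) = -168.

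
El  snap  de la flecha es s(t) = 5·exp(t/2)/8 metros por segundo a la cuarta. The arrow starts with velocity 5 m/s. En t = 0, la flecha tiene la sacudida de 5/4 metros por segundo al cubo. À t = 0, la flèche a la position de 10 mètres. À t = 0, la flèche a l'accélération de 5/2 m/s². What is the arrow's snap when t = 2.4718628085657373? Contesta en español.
Tenemos el snap s(t) = 5·exp(t/2)/8. Sustituyendo t = 2.4718628085657373: s(2.4718628085657373) = 2.15098908316827.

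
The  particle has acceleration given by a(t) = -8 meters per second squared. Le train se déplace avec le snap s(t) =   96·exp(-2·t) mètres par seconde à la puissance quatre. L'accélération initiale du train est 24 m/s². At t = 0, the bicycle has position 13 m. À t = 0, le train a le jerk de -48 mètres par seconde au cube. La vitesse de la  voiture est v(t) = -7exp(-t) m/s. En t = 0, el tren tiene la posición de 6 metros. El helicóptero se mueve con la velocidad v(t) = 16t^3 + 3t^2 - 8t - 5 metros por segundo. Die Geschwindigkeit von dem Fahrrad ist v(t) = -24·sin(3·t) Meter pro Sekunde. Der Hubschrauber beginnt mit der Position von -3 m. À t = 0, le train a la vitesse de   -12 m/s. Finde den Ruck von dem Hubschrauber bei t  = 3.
Ausgehend von der Geschwindigkeit v(t) = 16·t^3 + 3·t^2 - 8·t - 5, nehmen wir 2 Ableitungen. Die Ableitung von der Geschwindigkeit ergibt die Beschleunigung: a(t) = 48·t^2 + 6·t - 8. Mit d/dt von a(t) finden wir j(t) = 96·t + 6. Aus der Gleichung für den Ruck j(t) = 96·t + 6, setzen wir t = 3 ein und erhalten j = 294.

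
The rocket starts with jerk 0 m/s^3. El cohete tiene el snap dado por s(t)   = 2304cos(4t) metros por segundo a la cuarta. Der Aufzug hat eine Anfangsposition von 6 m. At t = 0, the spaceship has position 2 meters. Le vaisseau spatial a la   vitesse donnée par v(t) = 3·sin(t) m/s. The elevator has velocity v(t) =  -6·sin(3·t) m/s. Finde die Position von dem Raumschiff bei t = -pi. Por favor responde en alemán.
Wir müssen unsere Gleichung für die Geschwindigkeit v(t) = 3·sin(t) 1-mal integrieren. Durch Integration von der Geschwindigkeit und Verwendung der Anfangsbedingung x(0) = 2, erhalten wir x(t) = 5 - 3·cos(t). Mit x(t) = 5 - 3·cos(t) und Einsetzen von t = -pi, finden wir x = 8.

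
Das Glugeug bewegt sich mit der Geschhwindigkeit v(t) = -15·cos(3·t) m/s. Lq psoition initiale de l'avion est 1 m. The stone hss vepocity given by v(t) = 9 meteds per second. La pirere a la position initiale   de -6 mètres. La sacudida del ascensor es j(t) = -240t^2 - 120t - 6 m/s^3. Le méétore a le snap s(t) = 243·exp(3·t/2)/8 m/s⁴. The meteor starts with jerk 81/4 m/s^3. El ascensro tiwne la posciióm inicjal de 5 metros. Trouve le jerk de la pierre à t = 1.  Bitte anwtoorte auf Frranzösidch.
En partant de la vitesse v(t) = 9, nous prenons 2 dérivées. La dérivée de la vitesse donne l'accélération: a(t) = 0. En dérivant l'accélération, nous obtenons le jerk: j(t) = 0. Nous avons le jerk j(t) = 0. En substituant t = 1: j(1) = 0.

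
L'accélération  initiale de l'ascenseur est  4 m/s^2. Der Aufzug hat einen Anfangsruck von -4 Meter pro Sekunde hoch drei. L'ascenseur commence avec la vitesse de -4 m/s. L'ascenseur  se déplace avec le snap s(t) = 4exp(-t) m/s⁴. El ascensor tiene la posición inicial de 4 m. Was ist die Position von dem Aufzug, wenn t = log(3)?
Um dies zu lösen, müssen wir 4 Integrale unserer Gleichung für den Snap s(t) = 4·exp(-t) finden. Das Integral von dem Snap, mit j(0) = -4, ergibt den Ruck: j(t) = -4·exp(-t). Durch Integration von dem Ruck und Verwendung der Anfangsbedingung a(0) = 4, erhalten wir a(t) = 4·exp(-t). Mit ∫a(t)dt und Anwendung von v(0) = -4, finden wir v(t) = -4·exp(-t). Durch Integration von der Geschwindigkeit und Verwendung der Anfangsbedingung x(0) = 4, erhalten wir x(t) = 4·exp(-t). Mit x(t) = 4·exp(-t) und Einsetzen von t = log(3), finden wir x = 4/3.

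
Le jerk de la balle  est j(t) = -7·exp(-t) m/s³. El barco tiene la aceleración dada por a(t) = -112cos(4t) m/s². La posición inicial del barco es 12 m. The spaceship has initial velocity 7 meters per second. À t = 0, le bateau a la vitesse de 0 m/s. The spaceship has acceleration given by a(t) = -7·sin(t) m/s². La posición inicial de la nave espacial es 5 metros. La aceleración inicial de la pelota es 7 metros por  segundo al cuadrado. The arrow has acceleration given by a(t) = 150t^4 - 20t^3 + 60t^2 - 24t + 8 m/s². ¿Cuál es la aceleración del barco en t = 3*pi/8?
Usando a(t) = -112·cos(4·t) y sustituyendo t = 3*pi/8, encontramos a = 0.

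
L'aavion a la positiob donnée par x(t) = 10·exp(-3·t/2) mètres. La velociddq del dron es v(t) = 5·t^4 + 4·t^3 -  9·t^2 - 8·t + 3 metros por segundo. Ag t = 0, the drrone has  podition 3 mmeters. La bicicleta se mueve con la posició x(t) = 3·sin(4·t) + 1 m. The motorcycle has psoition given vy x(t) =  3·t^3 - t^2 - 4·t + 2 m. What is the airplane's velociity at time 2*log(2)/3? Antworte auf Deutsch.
Um dies zu lösen, müssen wir 1 Ableitung unserer Gleichung für die Position x(t) = 10·exp(-3·t/2) nehmen. Durch Ableiten von der Position erhalten wir die Geschwindigkeit: v(t) = -15·exp(-3·t/2). Mit v(t) = -15·exp(-3·t/2) und Einsetzen von t = 2*log(2)/3, finden wir v = -15/2.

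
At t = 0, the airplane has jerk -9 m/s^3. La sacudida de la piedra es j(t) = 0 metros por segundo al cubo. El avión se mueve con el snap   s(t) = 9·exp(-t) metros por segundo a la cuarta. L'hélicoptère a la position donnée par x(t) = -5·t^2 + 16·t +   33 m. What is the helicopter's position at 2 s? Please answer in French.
Nous avons la position x(t) = -5·t^2 + 16·t + 33. En substituant t = 2: x(2) = 45.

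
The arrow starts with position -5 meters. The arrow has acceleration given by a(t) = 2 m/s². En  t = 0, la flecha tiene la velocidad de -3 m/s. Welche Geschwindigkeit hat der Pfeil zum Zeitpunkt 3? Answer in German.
Ausgehend von der Beschleunigung a(t) = 2, nehmen wir 1 Integral. Die Stammfunktion von der Beschleunigung, mit v(0) = -3, ergibt die Geschwindigkeit: v(t) = 2·t - 3. Mit v(t) = 2·t - 3 und Einsetzen von t = 3, finden wir v = 3.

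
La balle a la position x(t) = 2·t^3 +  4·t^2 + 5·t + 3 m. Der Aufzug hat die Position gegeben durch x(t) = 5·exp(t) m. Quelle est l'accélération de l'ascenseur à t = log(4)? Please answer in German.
Ausgehend von der Position x(t) = 5·exp(t), nehmen wir 2 Ableitungen. Mit d/dt von x(t) finden wir v(t) = 5·exp(t). Mit d/dt von v(t) finden wir a(t) = 5·exp(t). Aus der Gleichung für die Beschleunigung a(t) = 5·exp(t), setzen wir t = log(4) ein und erhalten a = 20.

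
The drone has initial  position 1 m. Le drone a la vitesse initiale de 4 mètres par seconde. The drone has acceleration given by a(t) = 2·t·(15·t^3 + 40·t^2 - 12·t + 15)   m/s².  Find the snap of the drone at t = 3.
We must differentiate our acceleration equation a(t) = 2·t·(15·t^3 + 40·t^2 - 12·t + 15) 2 times. Taking d/dt of a(t), we find j(t) = 30·t^3 + 80·t^2 + 2·t·(45·t^2 + 80·t - 12) - 24·t + 30. Differentiating jerk, we get snap: s(t) = 180·t^2 + 2·t·(90·t + 80) + 320·t - 48. Using s(t) = 180·t^2 + 2·t·(90·t + 80) + 320·t - 48 and substituting t = 3, we find s = 4632.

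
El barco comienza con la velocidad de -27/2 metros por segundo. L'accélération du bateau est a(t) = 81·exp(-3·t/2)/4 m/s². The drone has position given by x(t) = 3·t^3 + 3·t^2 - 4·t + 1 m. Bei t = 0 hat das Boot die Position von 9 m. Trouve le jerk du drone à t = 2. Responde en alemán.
Wir müssen unsere Gleichung für die Position x(t) = 3·t^3 + 3·t^2 - 4·t + 1 3-mal ableiten. Mit d/dt von x(t) finden wir v(t) = 9·t^2 + 6·t - 4. Die Ableitung von der Geschwindigkeit ergibt die Beschleunigung: a(t) = 18·t + 6. Mit d/dt von a(t) finden wir j(t) = 18. Aus der Gleichung für den Ruck j(t) = 18, setzen wir t = 2 ein und erhalten j = 18.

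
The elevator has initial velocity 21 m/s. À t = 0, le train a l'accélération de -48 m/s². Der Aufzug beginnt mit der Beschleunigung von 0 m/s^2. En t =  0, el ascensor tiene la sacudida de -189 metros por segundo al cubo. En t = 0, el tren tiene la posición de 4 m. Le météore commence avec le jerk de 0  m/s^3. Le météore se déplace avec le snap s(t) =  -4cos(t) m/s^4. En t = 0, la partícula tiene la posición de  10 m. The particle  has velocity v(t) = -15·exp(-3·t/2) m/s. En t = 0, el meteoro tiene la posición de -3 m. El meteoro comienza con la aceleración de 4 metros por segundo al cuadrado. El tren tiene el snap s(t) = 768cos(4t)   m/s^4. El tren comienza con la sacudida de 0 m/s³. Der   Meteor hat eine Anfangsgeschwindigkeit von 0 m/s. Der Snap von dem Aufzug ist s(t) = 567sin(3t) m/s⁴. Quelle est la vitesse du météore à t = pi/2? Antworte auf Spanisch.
Partiendo del snap s(t) = -4·cos(t), tomamos 3 antiderivadas. La antiderivada del snap es la sacudida. Usando j(0) = 0, obtenemos j(t) = -4·sin(t). Integrando la sacudida y usando la condición inicial a(0) = 4, obtenemos a(t) = 4·cos(t). Integrando la aceleración y usando la condición inicial v(0) = 0, obtenemos v(t) = 4·sin(t). Usando v(t) = 4·sin(t) y sustituyendo t = pi/2, encontramos v = 4.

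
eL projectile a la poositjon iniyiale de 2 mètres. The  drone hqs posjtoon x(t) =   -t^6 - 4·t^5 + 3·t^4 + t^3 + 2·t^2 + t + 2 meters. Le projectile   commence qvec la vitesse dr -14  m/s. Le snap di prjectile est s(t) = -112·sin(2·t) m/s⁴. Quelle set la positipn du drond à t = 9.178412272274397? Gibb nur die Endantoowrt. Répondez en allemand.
Die Antwort ist -836178.451596803.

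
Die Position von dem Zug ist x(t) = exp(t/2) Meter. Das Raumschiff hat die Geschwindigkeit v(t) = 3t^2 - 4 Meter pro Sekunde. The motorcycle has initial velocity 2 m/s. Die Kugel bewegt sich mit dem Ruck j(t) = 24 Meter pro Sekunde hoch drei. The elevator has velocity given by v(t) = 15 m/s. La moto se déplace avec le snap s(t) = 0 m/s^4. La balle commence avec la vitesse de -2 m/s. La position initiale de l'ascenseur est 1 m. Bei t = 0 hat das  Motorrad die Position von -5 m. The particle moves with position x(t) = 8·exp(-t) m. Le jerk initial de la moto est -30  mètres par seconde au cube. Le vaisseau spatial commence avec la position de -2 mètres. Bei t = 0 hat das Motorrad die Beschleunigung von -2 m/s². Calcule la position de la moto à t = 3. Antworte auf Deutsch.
Um dies zu lösen, müssen wir 4 Stammfunktionen unserer Gleichung für den Snap s(t) = 0 finden. Die Stammfunktion von dem Snap, mit j(0) = -30, ergibt den Ruck: j(t) = -30. Das Integral von dem Ruck ist die Beschleunigung. Mit a(0) = -2 erhalten wir a(t) = -30·t - 2. Mit ∫a(t)dt und Anwendung von v(0) = 2, finden wir v(t) = -15·t^2 - 2·t + 2. Die Stammfunktion von der Geschwindigkeit, mit x(0) = -5, ergibt die Position: x(t) = -5·t^3 - t^2 + 2·t - 5. Aus der Gleichung für die Position x(t) = -5·t^3 - t^2 + 2·t - 5, setzen wir t = 3 ein und erhalten x = -143.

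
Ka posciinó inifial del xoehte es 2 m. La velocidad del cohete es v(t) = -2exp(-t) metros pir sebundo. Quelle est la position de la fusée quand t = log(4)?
Pour résoudre ceci, nous devons prendre 1 primitive de notre équation de la vitesse v(t) = -2·exp(-t). L'intégrale de la vitesse, avec x(0) = 2, donne la position: x(t) = 2·exp(-t). Nous avons la position x(t) = 2·exp(-t). En substituant t = log(4): x(log(4)) = 1/2.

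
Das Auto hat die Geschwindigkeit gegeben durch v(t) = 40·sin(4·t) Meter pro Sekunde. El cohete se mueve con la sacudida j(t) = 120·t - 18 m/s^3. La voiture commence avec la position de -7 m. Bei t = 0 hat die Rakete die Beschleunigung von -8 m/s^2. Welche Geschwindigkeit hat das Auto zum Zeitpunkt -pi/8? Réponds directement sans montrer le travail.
Die Antwort ist -40.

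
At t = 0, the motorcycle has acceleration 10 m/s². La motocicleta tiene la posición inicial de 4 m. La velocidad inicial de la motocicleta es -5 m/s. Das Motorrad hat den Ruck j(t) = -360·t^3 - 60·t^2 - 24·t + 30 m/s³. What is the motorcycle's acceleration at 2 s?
We must find the integral of our jerk equation j(t) = -360·t^3 - 60·t^2 - 24·t + 30 1 time. Integrating jerk and using the initial condition a(0) = 10, we get a(t) = -90·t^4 - 20·t^3 - 12·t^2 + 30·t + 10. We have acceleration a(t) = -90·t^4 - 20·t^3 - 12·t^2 + 30·t + 10. Substituting t = 2: a(2) = -1578.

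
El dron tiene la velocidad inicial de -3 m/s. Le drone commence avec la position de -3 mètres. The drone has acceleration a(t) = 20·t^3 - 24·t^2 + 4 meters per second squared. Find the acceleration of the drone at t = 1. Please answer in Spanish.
Usando a(t) = 20·t^3 - 24·t^2 + 4 y sustituyendo t = 1, encontramos a = 0.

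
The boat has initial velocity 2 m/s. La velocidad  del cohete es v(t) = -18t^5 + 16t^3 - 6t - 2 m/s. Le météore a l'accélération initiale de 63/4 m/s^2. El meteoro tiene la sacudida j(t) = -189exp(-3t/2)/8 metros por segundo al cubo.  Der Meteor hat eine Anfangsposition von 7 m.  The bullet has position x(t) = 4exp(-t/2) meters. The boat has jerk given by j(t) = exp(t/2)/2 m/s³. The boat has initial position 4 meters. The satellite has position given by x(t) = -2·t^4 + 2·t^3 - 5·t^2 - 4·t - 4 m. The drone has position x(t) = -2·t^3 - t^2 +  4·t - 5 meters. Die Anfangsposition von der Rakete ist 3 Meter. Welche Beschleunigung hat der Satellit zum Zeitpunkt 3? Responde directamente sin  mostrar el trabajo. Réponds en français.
L'accélération à t = 3 est a = -190.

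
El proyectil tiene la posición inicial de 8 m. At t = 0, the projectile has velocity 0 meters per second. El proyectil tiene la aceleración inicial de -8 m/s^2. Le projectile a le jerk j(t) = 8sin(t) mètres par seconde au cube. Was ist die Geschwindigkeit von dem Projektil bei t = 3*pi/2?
Wir müssen unsere Gleichung für den Ruck j(t) = 8·sin(t) 2-mal integrieren. Das Integral von dem Ruck ist die Beschleunigung. Mit a(0) = -8 erhalten wir a(t) = -8·cos(t). Mit ∫a(t)dt und Anwendung von v(0) = 0, finden wir v(t) = -8·sin(t). Aus der Gleichung für die Geschwindigkeit v(t) = -8·sin(t), setzen wir t = 3*pi/2 ein und erhalten v = 8.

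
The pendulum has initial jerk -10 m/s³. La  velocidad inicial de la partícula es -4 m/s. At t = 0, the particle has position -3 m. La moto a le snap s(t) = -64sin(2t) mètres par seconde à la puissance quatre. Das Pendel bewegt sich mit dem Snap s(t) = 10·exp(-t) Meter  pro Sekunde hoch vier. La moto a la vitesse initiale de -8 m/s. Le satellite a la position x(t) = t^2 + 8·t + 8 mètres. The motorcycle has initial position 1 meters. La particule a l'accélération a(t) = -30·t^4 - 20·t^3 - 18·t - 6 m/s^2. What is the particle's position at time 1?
We must find the antiderivative of our acceleration equation a(t) = -30·t^4 - 20·t^3 - 18·t - 6 2 times. The antiderivative of acceleration is velocity. Using v(0) = -4, we get v(t) = -6·t^5 - 5·t^4 - 9·t^2 - 6·t - 4. The integral of velocity, with x(0) = -3, gives position: x(t) = -t^6 - t^5 - 3·t^3 - 3·t^2 - 4·t - 3. From the given position equation x(t) = -t^6 - t^5 - 3·t^3 - 3·t^2 - 4·t - 3, we substitute t = 1 to get x = -15.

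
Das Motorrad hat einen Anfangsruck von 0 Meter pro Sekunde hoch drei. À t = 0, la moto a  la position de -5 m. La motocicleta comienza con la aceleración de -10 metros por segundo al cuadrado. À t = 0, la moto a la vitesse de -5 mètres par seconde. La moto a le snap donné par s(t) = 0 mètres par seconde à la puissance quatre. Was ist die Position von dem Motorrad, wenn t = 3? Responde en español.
Debemos encontrar la integral de nuestra ecuación del snap s(t) = 0 4 veces. Tomando ∫s(t)dt y aplicando j(0) = 0, encontramos j(t) = 0. La integral de la sacudida, con a(0) = -10, da la aceleración: a(t) = -10. Tomando ∫a(t)dt y aplicando v(0) = -5, encontramos v(t) = -10·t - 5. Integrando la velocidad y usando la condición inicial x(0) = -5, obtenemos x(t) = -5·t^2 - 5·t - 5. De la ecuación de la posición x(t) = -5·t^2 - 5·t - 5, sustituimos t = 3 para obtener x = -65.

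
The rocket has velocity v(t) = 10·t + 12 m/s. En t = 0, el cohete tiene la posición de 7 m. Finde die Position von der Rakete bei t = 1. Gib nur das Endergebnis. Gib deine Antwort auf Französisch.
La réponse est 24.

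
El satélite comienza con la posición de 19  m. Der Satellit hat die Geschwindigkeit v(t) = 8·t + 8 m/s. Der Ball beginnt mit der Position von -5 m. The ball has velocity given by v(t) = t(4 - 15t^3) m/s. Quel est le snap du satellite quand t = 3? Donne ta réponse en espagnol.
Partiendo de la velocidad v(t) = 8·t + 8, tomamos 3 derivadas. La derivada de la velocidad da la aceleración: a(t) = 8. Derivando la aceleración, obtenemos la sacudida: j(t) = 0. Derivando la sacudida, obtenemos el snap: s(t) = 0. Tenemos el snap s(t) = 0. Sustituyendo t = 3: s(3) = 0.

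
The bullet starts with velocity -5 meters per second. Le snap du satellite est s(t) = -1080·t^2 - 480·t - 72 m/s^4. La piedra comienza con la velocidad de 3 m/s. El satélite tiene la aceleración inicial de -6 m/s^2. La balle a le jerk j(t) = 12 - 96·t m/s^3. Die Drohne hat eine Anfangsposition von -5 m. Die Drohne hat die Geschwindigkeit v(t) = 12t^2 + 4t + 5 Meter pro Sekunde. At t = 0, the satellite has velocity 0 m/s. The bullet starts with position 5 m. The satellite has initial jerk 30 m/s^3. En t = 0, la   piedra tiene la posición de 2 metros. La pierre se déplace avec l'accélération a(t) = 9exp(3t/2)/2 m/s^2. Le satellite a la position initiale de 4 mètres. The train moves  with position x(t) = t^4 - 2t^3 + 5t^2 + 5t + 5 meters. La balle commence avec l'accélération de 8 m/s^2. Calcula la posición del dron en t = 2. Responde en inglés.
To solve this, we need to take 1 integral of our velocity equation v(t) = 12·t^2 + 4·t + 5. Finding the antiderivative of v(t) and using x(0) = -5: x(t) = 4·t^3 + 2·t^2 + 5·t - 5. We have position x(t) = 4·t^3 + 2·t^2 + 5·t - 5. Substituting t = 2: x(2) = 45.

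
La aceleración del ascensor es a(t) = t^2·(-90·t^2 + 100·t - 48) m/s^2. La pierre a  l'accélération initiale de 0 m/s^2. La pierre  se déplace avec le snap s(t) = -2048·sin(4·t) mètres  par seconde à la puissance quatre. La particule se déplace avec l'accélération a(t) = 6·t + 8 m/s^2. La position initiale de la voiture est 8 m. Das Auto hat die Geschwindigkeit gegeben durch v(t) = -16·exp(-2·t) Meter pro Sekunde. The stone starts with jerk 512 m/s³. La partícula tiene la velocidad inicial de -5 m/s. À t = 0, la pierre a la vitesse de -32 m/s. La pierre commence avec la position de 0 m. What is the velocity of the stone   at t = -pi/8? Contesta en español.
Necesitamos integrar nuestra ecuación del snap s(t) = -2048·sin(4·t) 3 veces. Integrando el snap y usando la condición inicial j(0) = 512, obtenemos j(t) = 512·cos(4·t). Integrando la sacudida y usando la condición inicial a(0) = 0, obtenemos a(t) = 128·sin(4·t). Tomando ∫a(t)dt y aplicando v(0) = -32, encontramos v(t) = -32·cos(4·t). Tenemos la velocidad v(t) = -32·cos(4·t). Sustituyendo t = -pi/8: v(-pi/8) = 0.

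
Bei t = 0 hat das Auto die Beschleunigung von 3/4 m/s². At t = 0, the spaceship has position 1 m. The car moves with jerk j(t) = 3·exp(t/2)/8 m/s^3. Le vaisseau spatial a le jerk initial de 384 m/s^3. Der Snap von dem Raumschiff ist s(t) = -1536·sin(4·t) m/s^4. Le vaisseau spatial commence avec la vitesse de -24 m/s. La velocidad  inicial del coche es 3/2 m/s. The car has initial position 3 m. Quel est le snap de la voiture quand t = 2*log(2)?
Pour résoudre ceci, nous devons prendre 1 dérivée de notre équation du jerk j(t) = 3·exp(t/2)/8. La dérivée du jerk donne le snap: s(t) = 3·exp(t/2)/16. Nous avons le snap s(t) = 3·exp(t/2)/16. En substituant t = 2*log(2): s(2*log(2)) = 3/8.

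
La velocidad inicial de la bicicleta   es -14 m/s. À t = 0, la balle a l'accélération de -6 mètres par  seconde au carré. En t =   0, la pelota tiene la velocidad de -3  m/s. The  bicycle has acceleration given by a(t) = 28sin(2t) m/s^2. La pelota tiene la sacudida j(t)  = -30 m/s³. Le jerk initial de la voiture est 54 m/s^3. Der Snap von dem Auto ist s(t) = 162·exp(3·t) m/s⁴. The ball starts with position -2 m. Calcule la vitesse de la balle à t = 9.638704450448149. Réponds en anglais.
We need to integrate our jerk equation j(t) = -30 2 times. Integrating jerk and using the initial condition a(0) = -6, we get a(t) = -30·t - 6. Integrating acceleration and using the initial condition v(0) = -3, we get v(t) = -15·t^2 - 6·t - 3. From the given velocity equation v(t) = -15·t^2 - 6·t - 3, we substitute t = 9.638704450448149 to get v = -1454.40157894902.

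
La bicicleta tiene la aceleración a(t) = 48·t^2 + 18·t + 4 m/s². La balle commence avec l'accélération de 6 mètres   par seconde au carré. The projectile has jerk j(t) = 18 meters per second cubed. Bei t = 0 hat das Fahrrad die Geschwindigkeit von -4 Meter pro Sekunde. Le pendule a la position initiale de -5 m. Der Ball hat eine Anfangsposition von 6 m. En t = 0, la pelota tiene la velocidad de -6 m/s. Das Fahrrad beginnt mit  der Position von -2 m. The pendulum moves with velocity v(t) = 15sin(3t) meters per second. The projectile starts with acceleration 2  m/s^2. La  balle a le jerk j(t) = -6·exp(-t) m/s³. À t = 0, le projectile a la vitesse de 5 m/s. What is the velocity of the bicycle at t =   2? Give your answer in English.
We need to integrate our acceleration equation a(t) = 48·t^2 + 18·t + 4 1 time. Finding the integral of a(t) and using v(0) = -4: v(t) = 16·t^3 + 9·t^2 + 4·t - 4. Using v(t) = 16·t^3 + 9·t^2 + 4·t - 4 and substituting t = 2, we find v = 168.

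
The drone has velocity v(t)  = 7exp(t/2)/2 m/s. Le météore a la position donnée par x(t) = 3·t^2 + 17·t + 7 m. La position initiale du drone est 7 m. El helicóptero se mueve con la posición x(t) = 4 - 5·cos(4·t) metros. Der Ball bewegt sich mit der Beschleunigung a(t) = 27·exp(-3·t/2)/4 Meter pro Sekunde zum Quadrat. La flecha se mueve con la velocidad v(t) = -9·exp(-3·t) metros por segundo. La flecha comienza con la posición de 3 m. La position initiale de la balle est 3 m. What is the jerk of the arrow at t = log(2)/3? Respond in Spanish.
Debemos derivar nuestra ecuación de la velocidad v(t) = -9·exp(-3·t) 2 veces. Tomando d/dt de v(t), encontramos a(t) = 27·exp(-3·t). Tomando d/dt de a(t), encontramos j(t) = -81·exp(-3·t). De la ecuación de la sacudida j(t) = -81·exp(-3·t), sustituimos t = log(2)/3 para obtener j = -81/2.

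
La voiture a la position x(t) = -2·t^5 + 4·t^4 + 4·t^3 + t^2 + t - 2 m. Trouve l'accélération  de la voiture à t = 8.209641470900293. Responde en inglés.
We must differentiate our position equation x(t) = -2·t^5 + 4·t^4 + 4·t^3 + t^2 + t - 2 2 times. Taking d/dt of x(t), we find v(t) = -10·t^4 + 16·t^3 + 12·t^2 + 2·t + 1. Differentiating velocity, we get acceleration: a(t) = -40·t^3 + 48·t^2 + 24·t + 2. From the given acceleration equation a(t) = -40·t^3 + 48·t^2 + 24·t + 2, we substitute t = 8.209641470900293 to get a = -18698.4609837076.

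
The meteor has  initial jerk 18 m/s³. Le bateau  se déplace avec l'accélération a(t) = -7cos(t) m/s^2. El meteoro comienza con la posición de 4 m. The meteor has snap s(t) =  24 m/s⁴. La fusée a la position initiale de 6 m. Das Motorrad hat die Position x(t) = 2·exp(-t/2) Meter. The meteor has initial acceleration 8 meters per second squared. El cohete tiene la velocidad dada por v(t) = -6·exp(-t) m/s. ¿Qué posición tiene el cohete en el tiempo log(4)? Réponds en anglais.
To solve this, we need to take 1 antiderivative of our velocity equation v(t) = -6·exp(-t). The antiderivative of velocity, with x(0) = 6, gives position: x(t) = 6·exp(-t). We have position x(t) = 6·exp(-t). Substituting t = log(4): x(log(4)) = 3/2.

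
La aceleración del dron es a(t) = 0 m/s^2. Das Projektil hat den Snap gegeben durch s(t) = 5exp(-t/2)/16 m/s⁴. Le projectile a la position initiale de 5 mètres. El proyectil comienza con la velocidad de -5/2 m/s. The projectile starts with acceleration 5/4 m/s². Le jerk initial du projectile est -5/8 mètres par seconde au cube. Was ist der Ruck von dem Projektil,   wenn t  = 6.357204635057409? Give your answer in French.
Pour résoudre ceci, nous devons prendre 1 intégrale de notre équation du snap s(t) = 5·exp(-t/2)/16. En prenant ∫s(t)dt et en appliquant j(0) = -5/8, nous trouvons j(t) = -5·exp(-t/2)/8. En utilisant j(t) = -5·exp(-t/2)/8 et en substituant t = 6.357204635057409, nous trouvons j = -0.0260273870627822.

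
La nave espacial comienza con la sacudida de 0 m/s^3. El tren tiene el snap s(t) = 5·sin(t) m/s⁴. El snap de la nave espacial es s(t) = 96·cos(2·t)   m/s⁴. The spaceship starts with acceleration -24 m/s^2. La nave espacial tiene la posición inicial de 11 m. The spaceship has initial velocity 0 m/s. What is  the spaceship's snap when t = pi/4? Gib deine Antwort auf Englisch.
We have snap s(t) = 96·cos(2·t). Substituting t = pi/4: s(pi/4) = 0.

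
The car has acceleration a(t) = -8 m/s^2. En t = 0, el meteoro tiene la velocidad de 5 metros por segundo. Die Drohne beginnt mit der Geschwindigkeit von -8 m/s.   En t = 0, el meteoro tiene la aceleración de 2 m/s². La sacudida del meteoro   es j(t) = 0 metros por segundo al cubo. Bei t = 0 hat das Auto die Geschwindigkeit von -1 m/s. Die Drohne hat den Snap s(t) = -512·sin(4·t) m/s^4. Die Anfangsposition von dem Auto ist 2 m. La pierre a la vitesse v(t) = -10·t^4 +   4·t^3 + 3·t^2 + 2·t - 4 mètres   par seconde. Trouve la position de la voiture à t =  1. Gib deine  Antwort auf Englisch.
We need to integrate our acceleration equation a(t) = -8 2 times. Integrating acceleration and using the initial condition v(0) = -1, we get v(t) = -8·t - 1. Finding the integral of v(t) and using x(0) = 2: x(t) = -4·t^2 - t + 2. From the given position equation x(t) = -4·t^2 - t + 2, we substitute t = 1 to get x = -3.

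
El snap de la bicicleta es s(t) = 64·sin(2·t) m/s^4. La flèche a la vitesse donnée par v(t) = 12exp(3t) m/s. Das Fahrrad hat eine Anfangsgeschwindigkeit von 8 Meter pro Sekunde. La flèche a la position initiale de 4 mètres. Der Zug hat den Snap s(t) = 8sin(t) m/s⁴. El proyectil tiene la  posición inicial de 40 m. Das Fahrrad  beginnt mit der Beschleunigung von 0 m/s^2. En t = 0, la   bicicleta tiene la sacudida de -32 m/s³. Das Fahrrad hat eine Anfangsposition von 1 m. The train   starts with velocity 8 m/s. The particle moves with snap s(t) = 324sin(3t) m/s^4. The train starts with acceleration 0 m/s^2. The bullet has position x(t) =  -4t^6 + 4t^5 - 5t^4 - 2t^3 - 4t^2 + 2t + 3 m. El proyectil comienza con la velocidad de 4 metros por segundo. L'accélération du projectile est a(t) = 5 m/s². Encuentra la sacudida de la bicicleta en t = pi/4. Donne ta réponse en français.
En partant du snap s(t) = 64·sin(2·t), nous prenons 1 primitive. L'intégrale du snap est le jerk. En utilisant j(0) = -32, nous obtenons j(t) = -32·cos(2·t). En utilisant j(t) = -32·cos(2·t) et en substituant t = pi/4, nous trouvons j = 0.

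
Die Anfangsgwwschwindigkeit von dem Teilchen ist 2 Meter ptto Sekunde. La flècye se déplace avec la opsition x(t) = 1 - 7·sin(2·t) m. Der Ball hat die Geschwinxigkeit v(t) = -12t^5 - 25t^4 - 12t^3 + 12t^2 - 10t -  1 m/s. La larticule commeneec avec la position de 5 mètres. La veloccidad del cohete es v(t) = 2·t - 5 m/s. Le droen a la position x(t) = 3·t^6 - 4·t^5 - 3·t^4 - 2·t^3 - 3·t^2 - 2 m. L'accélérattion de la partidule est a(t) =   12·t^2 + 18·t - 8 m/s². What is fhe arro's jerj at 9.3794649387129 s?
We must differentiate our position equation x(t) = 1 - 7·sin(2·t) 3 times. Taking d/dt of x(t), we find v(t) = -14·cos(2·t). The derivative of velocity gives acceleration: a(t) = 28·sin(2·t). The derivative of acceleration gives jerk: j(t) = 56·cos(2·t). From the given jerk equation j(t) = 56·cos(2·t), we substitute t = 9.3794649387129 to get j = 55.7701911147684.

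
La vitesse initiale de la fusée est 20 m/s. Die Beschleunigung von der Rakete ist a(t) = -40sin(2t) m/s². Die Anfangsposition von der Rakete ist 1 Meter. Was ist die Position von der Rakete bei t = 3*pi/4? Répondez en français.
En partant de l'accélération a(t) = -40·sin(2·t), nous prenons 2 primitives. L'intégrale de l'accélération est la vitesse. En utilisant v(0) = 20, nous obtenons v(t) = 20·cos(2·t). En intégrant la vitesse et en utilisant la condition initiale x(0) = 1, nous obtenons x(t) = 10·sin(2·t) + 1. En utilisant x(t) = 10·sin(2·t) + 1 et en substituant t = 3*pi/4, nous trouvons x = -9.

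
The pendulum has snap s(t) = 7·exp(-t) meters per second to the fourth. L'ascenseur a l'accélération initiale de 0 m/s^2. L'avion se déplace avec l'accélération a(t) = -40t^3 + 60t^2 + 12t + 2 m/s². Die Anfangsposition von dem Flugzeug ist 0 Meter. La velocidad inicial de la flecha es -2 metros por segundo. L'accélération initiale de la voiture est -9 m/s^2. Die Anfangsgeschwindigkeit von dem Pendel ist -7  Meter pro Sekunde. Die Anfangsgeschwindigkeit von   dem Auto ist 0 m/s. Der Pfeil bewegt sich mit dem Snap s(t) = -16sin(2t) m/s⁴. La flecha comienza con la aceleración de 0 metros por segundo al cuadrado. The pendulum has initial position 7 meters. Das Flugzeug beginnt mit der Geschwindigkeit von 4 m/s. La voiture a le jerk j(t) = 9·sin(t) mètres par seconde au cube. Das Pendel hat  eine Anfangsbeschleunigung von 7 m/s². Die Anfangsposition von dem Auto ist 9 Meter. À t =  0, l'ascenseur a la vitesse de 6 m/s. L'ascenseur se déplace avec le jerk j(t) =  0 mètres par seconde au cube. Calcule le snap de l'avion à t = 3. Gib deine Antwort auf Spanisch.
Partiendo de la aceleración a(t) = -40·t^3 + 60·t^2 + 12·t + 2, tomamos 2 derivadas. Tomando d/dt de a(t), encontramos j(t) = -120·t^2 + 120·t + 12. Derivando la sacudida, obtenemos el snap: s(t) = 120 - 240·t. Tenemos el snap s(t) = 120 - 240·t. Sustituyendo t = 3: s(3) = -600.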